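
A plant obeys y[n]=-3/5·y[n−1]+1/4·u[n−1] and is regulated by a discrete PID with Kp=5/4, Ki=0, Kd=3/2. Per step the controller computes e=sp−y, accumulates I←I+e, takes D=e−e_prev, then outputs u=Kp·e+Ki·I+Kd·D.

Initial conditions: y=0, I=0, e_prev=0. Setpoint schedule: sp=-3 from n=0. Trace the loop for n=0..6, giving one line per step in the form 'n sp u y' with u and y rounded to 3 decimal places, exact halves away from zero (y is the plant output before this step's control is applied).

(exact arithmetic carried between steps; '≈' marks a value shown rounded to 6 d.p. or computed from one; I and e_prev carry over from the previous line; the table rounds u and y to 3 d.p., halves away from zero)
n=0: y=0, sp=-3, e=sp−y=-3; I=-3, D=e−e_prev=-3; u=5/4·(-3)+0·(-3)+3/2·(-3)=-8.25; next y=-3/5·0+1/4·(-8.25)=-2.0625
n=1: y=-2.0625, sp=-3, e=sp−y=-0.9375; I=-3.9375, D=e−e_prev=2.0625; u=5/4·(-0.9375)+0·(-3.9375)+3/2·2.0625=1.921875; next y=-3/5·(-2.0625)+1/4·1.921875≈1.717969
n=2: y≈1.717969, sp=-3, e=sp−y≈-4.717969; I≈-8.655469, D=e−e_prev≈-3.780469; u=5/4·(-4.717969)+0·(-8.655469)+3/2·(-3.780469)≈-11.568164; next y=-3/5·1.717969+1/4·(-11.568164)≈-3.922822
n=3: y≈-3.922822, sp=-3, e=sp−y≈0.922822; I≈-7.732646, D=e−e_prev≈5.640791; u=5/4·0.922822+0·(-7.732646)+3/2·5.640791≈9.614714; next y=-3/5·(-3.922822)+1/4·9.614714≈4.757372
n=4: y≈4.757372, sp=-3, e=sp−y≈-7.757372; I≈-15.490018, D=e−e_prev≈-8.680194; u=5/4·(-7.757372)+0·(-15.490018)+3/2·(-8.680194)≈-22.717006; next y=-3/5·4.757372+1/4·(-22.717006)≈-8.533675
n=5: y≈-8.533675, sp=-3, e=sp−y≈5.533675; I≈-9.956344, D=e−e_prev≈13.291047; u=5/4·5.533675+0·(-9.956344)+3/2·13.291047≈26.853663; next y=-3/5·(-8.533675)+1/4·26.853663≈11.833621
n=6: y≈11.833621, sp=-3, e=sp−y≈-14.833621; I≈-24.789964, D=e−e_prev≈-20.367295; u=5/4·(-14.833621)+0·(-24.789964)+3/2·(-20.367295)≈-49.092969; next y=-3/5·11.833621+1/4·(-49.092969)≈-19.373415

0 -3 -8.250 0.000
1 -3 1.922 -2.063
2 -3 -11.568 1.718
3 -3 9.615 -3.923
4 -3 -22.717 4.757
5 -3 26.854 -8.534
6 -3 -49.093 11.834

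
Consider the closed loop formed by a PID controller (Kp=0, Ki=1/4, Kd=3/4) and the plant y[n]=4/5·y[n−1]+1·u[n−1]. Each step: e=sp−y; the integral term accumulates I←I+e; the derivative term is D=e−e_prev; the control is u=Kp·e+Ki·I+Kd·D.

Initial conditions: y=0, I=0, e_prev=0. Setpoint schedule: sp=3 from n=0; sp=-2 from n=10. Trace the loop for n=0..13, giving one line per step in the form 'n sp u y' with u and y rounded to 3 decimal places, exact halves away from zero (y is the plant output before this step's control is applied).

(exact arithmetic carried between steps; '≈' marks a value shown rounded to 6 d.p. or computed from one; I and e_prev carry over from the previous line; the table rounds u and y to 3 d.p., halves away from zero)
n=0: y=0, sp=3, e=sp−y=3; I=3, D=e−e_prev=3; u=0·3+1/4·3+3/4·3=3; next y=4/5·0+1·3=3
n=1: y=3, sp=3, e=sp−y=0; I=3, D=e−e_prev=-3; u=0·0+1/4·3+3/4·(-3)=-1.5; next y=4/5·3+1·(-1.5)=0.9
n=2: y=0.9, sp=3, e=sp−y=2.1; I=5.1, D=e−e_prev=2.1; u=0·2.1+1/4·5.1+3/4·2.1=2.85; next y=4/5·0.9+1·2.85=3.57
n=3: y=3.57, sp=3, e=sp−y=-0.57; I=4.53, D=e−e_prev=-2.67; u=0·(-0.57)+1/4·4.53+3/4·(-2.67)=-0.87; next y=4/5·3.57+1·(-0.87)=1.986
n=4: y=1.986, sp=3, e=sp−y=1.014; I=5.544, D=e−e_prev=1.584; u=0·1.014+1/4·5.544+3/4·1.584=2.574; next y=4/5·1.986+1·2.574=4.1628
n=5: y=4.1628, sp=3, e=sp−y=-1.1628; I=4.3812, D=e−e_prev=-2.1768; u=0·(-1.1628)+1/4·4.3812+3/4·(-2.1768)=-0.5373; next y=4/5·4.1628+1·(-0.5373)=2.79294
n=6: y=2.79294, sp=3, e=sp−y=0.20706; I=4.58826, D=e−e_prev=1.36986; u=0·0.20706+1/4·4.58826+3/4·1.36986=2.17446; next y=4/5·2.79294+1·2.17446=4.408812
n=7: y=4.408812, sp=3, e=sp−y=-1.408812; I=3.179448, D=e−e_prev=-1.615872; u=0·(-1.408812)+1/4·3.179448+3/4·(-1.615872)=-0.417042; next y=4/5·4.408812+1·(-0.417042)≈3.110008
n=8: y≈3.110008, sp=3, e=sp−y≈-0.110008; I≈3.069440, D=e−e_prev≈1.298804; u=0·(-0.110008)+1/4·3.069440+3/4·1.298804≈1.741463; next y=4/5·3.110008+1·1.741463≈4.229469
n=9: y≈4.229469, sp=3, e=sp−y≈-1.229469; I≈1.839971, D=e−e_prev≈-1.119462; u=0·(-1.229469)+1/4·1.839971+3/4·(-1.119462)≈-0.379604; next y=4/5·4.229469+1·(-0.379604)≈3.003972
n=10: y≈3.003972, sp=-2, e=sp−y≈-5.003972; I≈-3.164001, D=e−e_prev≈-3.774502; u=0·(-5.003972)+1/4·(-3.164001)+3/4·(-3.774502)≈-3.621877; next y=4/5·3.003972+1·(-3.621877)≈-1.218700
n=11: y≈-1.218700, sp=-2, e=sp−y≈-0.781300; I≈-3.945301, D=e−e_prev≈4.222671; u=0·(-0.781300)+1/4·(-3.945301)+3/4·4.222671≈2.180678; next y=4/5·(-1.218700)+1·2.180678≈1.205719
n=12: y≈1.205719, sp=-2, e=sp−y≈-3.205719; I≈-7.151020, D=e−e_prev≈-2.424418; u=0·(-3.205719)+1/4·(-7.151020)+3/4·(-2.424418)≈-3.606069; next y=4/5·1.205719+1·(-3.606069)≈-2.641494
n=13: y≈-2.641494, sp=-2, e=sp−y≈0.641494; I≈-6.509526, D=e−e_prev≈3.847212; u=0·0.641494+1/4·(-6.509526)+3/4·3.847212≈1.258028; next y=4/5·(-2.641494)+1·1.258028≈-0.855167

0 3 3.000 0.000
1 3 -1.500 3.000
2 3 2.850 0.900
3 3 -0.870 3.570
4 3 2.574 1.986
5 3 -0.537 4.163
6 3 2.174 2.793
7 3 -0.417 4.409
8 3 1.741 3.110
9 3 -0.380 4.229
10 -2 -3.622 3.004
11 -2 2.181 -1.219
12 -2 -3.606 1.206
13 -2 1.258 -2.641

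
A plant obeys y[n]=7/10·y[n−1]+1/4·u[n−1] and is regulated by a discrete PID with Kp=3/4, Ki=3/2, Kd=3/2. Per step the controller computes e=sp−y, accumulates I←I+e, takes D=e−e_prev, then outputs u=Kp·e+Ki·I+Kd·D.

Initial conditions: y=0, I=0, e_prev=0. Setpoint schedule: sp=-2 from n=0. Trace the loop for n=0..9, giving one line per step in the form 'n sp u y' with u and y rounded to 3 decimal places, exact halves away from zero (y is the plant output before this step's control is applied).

(exact arithmetic carried between steps; '≈' marks a value shown rounded to 6 d.p. or computed from one; I and e_prev carry over from the previous line; the table rounds u and y to 3 d.p., halves away from zero)
n=0: y=0, sp=-2, e=sp−y=-2; I=-2, D=e−e_prev=-2; u=3/4·(-2)+3/2·(-2)+3/2·(-2)=-7.5; next y=7/10·0+1/4·(-7.5)=-1.875
n=1: y=-1.875, sp=-2, e=sp−y=-0.125; I=-2.125, D=e−e_prev=1.875; u=3/4·(-0.125)+3/2·(-2.125)+3/2·1.875=-0.46875; next y=7/10·(-1.875)+1/4·(-0.46875)≈-1.429688
n=2: y≈-1.429688, sp=-2, e=sp−y≈-0.570313; I≈-2.695313, D=e−e_prev≈-0.445313; u=3/4·(-0.570313)+3/2·(-2.695313)+3/2·(-0.445313)≈-5.138672; next y=7/10·(-1.429688)+1/4·(-5.138672)≈-2.285449
n=3: y≈-2.285449, sp=-2, e=sp−y≈0.285449; I≈-2.409863, D=e−e_prev≈0.855762; u=3/4·0.285449+3/2·(-2.409863)+3/2·0.855762≈-2.117065; next y=7/10·(-2.285449)+1/4·(-2.117065)≈-2.129081
n=4: y≈-2.129081, sp=-2, e=sp−y≈0.129081; I≈-2.280782, D=e−e_prev≈-0.156368; u=3/4·0.129081+3/2·(-2.280782)+3/2·(-0.156368)≈-3.558916; next y=7/10·(-2.129081)+1/4·(-3.558916)≈-2.380085
n=5: y≈-2.380085, sp=-2, e=sp−y≈0.380085; I≈-1.900697, D=e−e_prev≈0.251005; u=3/4·0.380085+3/2·(-1.900697)+3/2·0.251005≈-2.189474; next y=7/10·(-2.380085)+1/4·(-2.189474)≈-2.213428
n=6: y≈-2.213428, sp=-2, e=sp−y≈0.213428; I≈-1.687269, D=e−e_prev≈-0.166657; u=3/4·0.213428+3/2·(-1.687269)+3/2·(-0.166657)≈-2.620817; next y=7/10·(-2.213428)+1/4·(-2.620817)≈-2.204604
n=7: y≈-2.204604, sp=-2, e=sp−y≈0.204604; I≈-1.482664, D=e−e_prev≈-0.008824; u=3/4·0.204604+3/2·(-1.482664)+3/2·(-0.008824)≈-2.083780; next y=7/10·(-2.204604)+1/4·(-2.083780)≈-2.064168
n=8: y≈-2.064168, sp=-2, e=sp−y≈0.064168; I≈-1.418497, D=e−e_prev≈-0.140436; u=3/4·0.064168+3/2·(-1.418497)+3/2·(-0.140436)≈-2.290273; next y=7/10·(-2.064168)+1/4·(-2.290273)≈-2.017486
n=9: y≈-2.017486, sp=-2, e=sp−y≈0.017486; I≈-1.401011, D=e−e_prev≈-0.046682; u=3/4·0.017486+3/2·(-1.401011)+3/2·(-0.046682)≈-2.158425; next y=7/10·(-2.017486)+1/4·(-2.158425)≈-1.951846

0 -2 -7.500 0.000
1 -2 -0.469 -1.875
2 -2 -5.139 -1.430
3 -2 -2.117 -2.285
4 -2 -3.559 -2.129
5 -2 -2.189 -2.380
6 -2 -2.621 -2.213
7 -2 -2.084 -2.205
8 -2 -2.290 -2.064
9 -2 -2.158 -2.017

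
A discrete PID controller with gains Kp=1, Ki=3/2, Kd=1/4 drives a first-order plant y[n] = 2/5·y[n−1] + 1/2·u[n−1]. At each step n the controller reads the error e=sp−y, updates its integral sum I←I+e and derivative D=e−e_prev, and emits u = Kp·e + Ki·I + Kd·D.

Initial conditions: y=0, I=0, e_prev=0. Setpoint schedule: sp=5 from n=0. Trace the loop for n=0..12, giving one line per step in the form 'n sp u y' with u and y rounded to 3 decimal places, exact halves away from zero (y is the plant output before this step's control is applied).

0 5 13.750 0.000
1 5 1.094 6.875
2 5 9.840 3.297
3 5 3.410 6.239
4 5 7.892 4.200
5 5 4.661 5.626
6 5 6.953 4.581
7 5 5.319 5.309
8 5 6.484 4.783
9 5 5.655 5.155
10 5 6.246 4.889
11 5 5.825 5.079
12 5 6.125 4.944

(exact arithmetic carried between steps; '≈' marks a value shown rounded to 6 d.p. or computed from one; I and e_prev carry over from the previous line; the table rounds u and y to 3 d.p., halves away from zero)
n=0: y=0, sp=5, e=sp−y=5; I=5, D=e−e_prev=5; u=1·5+3/2·5+1/4·5=13.75; next y=2/5·0+1/2·13.75=6.875
n=1: y=6.875, sp=5, e=sp−y=-1.875; I=3.125, D=e−e_prev=-6.875; u=1·(-1.875)+3/2·3.125+1/4·(-6.875)=1.09375; next y=2/5·6.875+1/2·1.09375=3.296875
n=2: y=3.296875, sp=5, e=sp−y=1.703125; I=4.828125, D=e−e_prev=3.578125; u=1·1.703125+3/2·4.828125+1/4·3.578125≈9.839844; next y=2/5·3.296875+1/2·9.839844≈6.238672
n=3: y≈6.238672, sp=5, e=sp−y≈-1.238672; I≈3.589453, D=e−e_prev≈-2.941797; u=1·(-1.238672)+3/2·3.589453+1/4·(-2.941797)≈3.410059; next y=2/5·6.238672+1/2·3.410059≈4.200498
n=4: y≈4.200498, sp=5, e=sp−y≈0.799502; I≈4.388955, D=e−e_prev≈2.038174; u=1·0.799502+3/2·4.388955+1/4·2.038174≈7.892478; next y=2/5·4.200498+1/2·7.892478≈5.626438
n=5: y≈5.626438, sp=5, e=sp−y≈-0.626438; I≈3.762517, D=e−e_prev≈-1.425940; u=1·(-0.626438)+3/2·3.762517+1/4·(-1.425940)≈4.660852; next y=2/5·5.626438+1/2·4.660852≈4.581001
n=6: y≈4.581001, sp=5, e=sp−y≈0.418999; I≈4.181516, D=e−e_prev≈1.045437; u=1·0.418999+3/2·4.181516+1/4·1.045437≈6.952631; next y=2/5·4.581001+1/2·6.952631≈5.308716
n=7: y≈5.308716, sp=5, e=sp−y≈-0.308716; I≈3.872799, D=e−e_prev≈-0.727715; u=1·(-0.308716)+3/2·3.872799+1/4·(-0.727715)≈5.318554; next y=2/5·5.308716+1/2·5.318554≈4.782764
n=8: y≈4.782764, sp=5, e=sp−y≈0.217236; I≈4.090036, D=e−e_prev≈0.525953; u=1·0.217236+3/2·4.090036+1/4·0.525953≈6.483778; next y=2/5·4.782764+1/2·6.483778≈5.154995
n=9: y≈5.154995, sp=5, e=sp−y≈-0.154995; I≈3.935041, D=e−e_prev≈-0.372231; u=1·(-0.154995)+3/2·3.935041+1/4·(-0.372231)≈5.654510; next y=2/5·5.154995+1/2·5.654510≈4.889253
n=10: y≈4.889253, sp=5, e=sp−y≈0.110747; I≈4.045789, D=e−e_prev≈0.265742; u=1·0.110747+3/2·4.045789+1/4·0.265742≈6.245866; next y=2/5·4.889253+1/2·6.245866≈5.078634
n=11: y≈5.078634, sp=5, e=sp−y≈-0.078634; I≈3.967155, D=e−e_prev≈-0.189381; u=1·(-0.078634)+3/2·3.967155+1/4·(-0.189381)≈5.824753; next y=2/5·5.078634+1/2·5.824753≈4.943830
n=12: y≈4.943830, sp=5, e=sp−y≈0.056170; I≈4.023325, D=e−e_prev≈0.134804; u=1·0.056170+3/2·4.023325+1/4·0.134804≈6.124858; next y=2/5·4.943830+1/2·6.124858≈5.039961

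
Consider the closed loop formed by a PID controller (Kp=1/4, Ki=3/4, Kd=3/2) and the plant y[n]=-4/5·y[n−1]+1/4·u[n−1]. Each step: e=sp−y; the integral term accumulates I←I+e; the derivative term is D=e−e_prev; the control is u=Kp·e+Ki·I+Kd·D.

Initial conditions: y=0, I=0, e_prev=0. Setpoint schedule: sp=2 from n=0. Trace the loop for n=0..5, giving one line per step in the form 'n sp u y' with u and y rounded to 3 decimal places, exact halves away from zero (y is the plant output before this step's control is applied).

(exact arithmetic carried between steps; '≈' marks a value shown rounded to 6 d.p. or computed from one; I and e_prev carry over from the previous line; the table rounds u and y to 3 d.p., halves away from zero)
n=0: y=0, sp=2, e=sp−y=2; I=2, D=e−e_prev=2; u=1/4·2+3/4·2+3/2·2=5; next y=-4/5·0+1/4·5=1.25
n=1: y=1.25, sp=2, e=sp−y=0.75; I=2.75, D=e−e_prev=-1.25; u=1/4·0.75+3/4·2.75+3/2·(-1.25)=0.375; next y=-4/5·1.25+1/4·0.375=-0.90625
n=2: y=-0.90625, sp=2, e=sp−y=2.90625; I=5.65625, D=e−e_prev=2.15625; u=1/4·2.90625+3/4·5.65625+3/2·2.15625=8.203125; next y=-4/5·(-0.90625)+1/4·8.203125≈2.775781
n=3: y≈2.775781, sp=2, e=sp−y≈-0.775781; I≈4.880469, D=e−e_prev≈-3.682031; u=1/4·(-0.775781)+3/4·4.880469+3/2·(-3.682031)≈-2.056641; next y=-4/5·2.775781+1/4·(-2.056641)≈-2.734785
n=4: y≈-2.734785, sp=2, e=sp−y≈4.734785; I≈9.615254, D=e−e_prev≈5.510566; u=1/4·4.734785+3/4·9.615254+3/2·5.510566≈16.660986; next y=-4/5·(-2.734785)+1/4·16.660986≈6.353075
n=5: y≈6.353075, sp=2, e=sp−y≈-4.353075; I≈5.262179, D=e−e_prev≈-9.087860; u=1/4·(-4.353075)+3/4·5.262179+3/2·(-9.087860)≈-10.773424; next y=-4/5·6.353075+1/4·(-10.773424)≈-7.775816

0 2 5.000 0.000
1 2 0.375 1.250
2 2 8.203 -0.906
3 2 -2.057 2.776
4 2 16.661 -2.735
5 2 -10.773 6.353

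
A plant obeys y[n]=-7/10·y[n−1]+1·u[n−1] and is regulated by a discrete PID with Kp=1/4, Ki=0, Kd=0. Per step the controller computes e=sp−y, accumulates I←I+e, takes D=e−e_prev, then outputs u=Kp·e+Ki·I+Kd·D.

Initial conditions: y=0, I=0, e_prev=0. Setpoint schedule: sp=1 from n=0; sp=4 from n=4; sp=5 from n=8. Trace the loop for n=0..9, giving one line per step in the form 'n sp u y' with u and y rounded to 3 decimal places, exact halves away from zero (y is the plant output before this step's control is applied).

(exact arithmetic carried between steps; '≈' marks a value shown rounded to 6 d.p. or computed from one; I and e_prev carry over from the previous line; the table rounds u and y to 3 d.p., halves away from zero)
n=0: y=0, sp=1, e=sp−y=1; I=1, D=e−e_prev=1; u=1/4·1+0·1+0·1=0.25; next y=-7/10·0+1·0.25=0.25
n=1: y=0.25, sp=1, e=sp−y=0.75; I=1.75, D=e−e_prev=-0.25; u=1/4·0.75+0·1.75+0·(-0.25)=0.1875; next y=-7/10·0.25+1·0.1875=0.0125
n=2: y=0.0125, sp=1, e=sp−y=0.9875; I=2.7375, D=e−e_prev=0.2375; u=1/4·0.9875+0·2.7375+0·0.2375=0.246875; next y=-7/10·0.0125+1·0.246875=0.238125
n=3: y=0.238125, sp=1, e=sp−y=0.761875; I=3.499375, D=e−e_prev=-0.225625; u=1/4·0.761875+0·3.499375+0·(-0.225625)≈0.190469; next y=-7/10·0.238125+1·0.190469≈0.023781
n=4: y≈0.023781, sp=4, e=sp−y≈3.976219; I≈7.475594, D=e−e_prev≈3.214344; u=1/4·3.976219+0·7.475594+0·3.214344≈0.994055; next y=-7/10·0.023781+1·0.994055≈0.977408
n=5: y≈0.977408, sp=4, e=sp−y≈3.022592; I≈10.498186, D=e−e_prev≈-0.953627; u=1/4·3.022592+0·10.498186+0·(-0.953627)≈0.755648; next y=-7/10·0.977408+1·0.755648≈0.071463
n=6: y≈0.071463, sp=4, e=sp−y≈3.928537; I≈14.426723, D=e−e_prev≈0.905945; u=1/4·3.928537+0·14.426723+0·0.905945≈0.982134; next y=-7/10·0.071463+1·0.982134≈0.932111
n=7: y≈0.932111, sp=4, e=sp−y≈3.067889; I≈17.494613, D=e−e_prev≈-0.860648; u=1/4·3.067889+0·17.494613+0·(-0.860648)≈0.766972; next y=-7/10·0.932111+1·0.766972≈0.114495
n=8: y≈0.114495, sp=5, e=sp−y≈4.885505; I≈22.380118, D=e−e_prev≈1.817616; u=1/4·4.885505+0·22.380118+0·1.817616≈1.221376; next y=-7/10·0.114495+1·1.221376≈1.141230
n=9: y≈1.141230, sp=5, e=sp−y≈3.858770; I≈26.238888, D=e−e_prev≈-1.026735; u=1/4·3.858770+0·26.238888+0·(-1.026735)≈0.964693; next y=-7/10·1.141230+1·0.964693≈0.165832

0 1 0.250 0.000
1 1 0.188 0.250
2 1 0.247 0.013
3 1 0.190 0.238
4 4 0.994 0.024
5 4 0.756 0.977
6 4 0.982 0.071
7 4 0.767 0.932
8 5 1.221 0.114
9 5 0.965 1.141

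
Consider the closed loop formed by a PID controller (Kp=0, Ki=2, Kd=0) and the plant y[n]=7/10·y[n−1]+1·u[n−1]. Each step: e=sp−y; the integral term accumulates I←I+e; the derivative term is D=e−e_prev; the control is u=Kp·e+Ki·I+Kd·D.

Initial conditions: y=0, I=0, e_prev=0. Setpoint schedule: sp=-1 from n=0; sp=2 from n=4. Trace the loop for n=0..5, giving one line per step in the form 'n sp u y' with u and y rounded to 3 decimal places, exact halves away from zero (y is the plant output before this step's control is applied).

0 -1 -2.000 0.000
1 -1 0.000 -2.000
2 -1 0.800 -1.400
3 -1 -0.840 -0.180
4 2 5.092 -0.966
5 2 0.260 4.416

(exact arithmetic carried between steps; '≈' marks a value shown rounded to 6 d.p. or computed from one; I and e_prev carry over from the previous line; the table rounds u and y to 3 d.p., halves away from zero)
n=0: y=0, sp=-1, e=sp−y=-1; I=-1, D=e−e_prev=-1; u=0·(-1)+2·(-1)+0·(-1)=-2; next y=7/10·0+1·(-2)=-2
n=1: y=-2, sp=-1, e=sp−y=1; I=0, D=e−e_prev=2; u=0·1+2·0+0·2=0; next y=7/10·(-2)+1·0=-1.4
n=2: y=-1.4, sp=-1, e=sp−y=0.4; I=0.4, D=e−e_prev=-0.6; u=0·0.4+2·0.4+0·(-0.6)=0.8; next y=7/10·(-1.4)+1·0.8=-0.18
n=3: y=-0.18, sp=-1, e=sp−y=-0.82; I=-0.42, D=e−e_prev=-1.22; u=0·(-0.82)+2·(-0.42)+0·(-1.22)=-0.84; next y=7/10·(-0.18)+1·(-0.84)=-0.966
n=4: y=-0.966, sp=2, e=sp−y=2.966; I=2.546, D=e−e_prev=3.786; u=0·2.966+2·2.546+0·3.786=5.092; next y=7/10·(-0.966)+1·5.092=4.4158
n=5: y=4.4158, sp=2, e=sp−y=-2.4158; I=0.1302, D=e−e_prev=-5.3818; u=0·(-2.4158)+2·0.1302+0·(-5.3818)=0.2604; next y=7/10·4.4158+1·0.2604=3.35146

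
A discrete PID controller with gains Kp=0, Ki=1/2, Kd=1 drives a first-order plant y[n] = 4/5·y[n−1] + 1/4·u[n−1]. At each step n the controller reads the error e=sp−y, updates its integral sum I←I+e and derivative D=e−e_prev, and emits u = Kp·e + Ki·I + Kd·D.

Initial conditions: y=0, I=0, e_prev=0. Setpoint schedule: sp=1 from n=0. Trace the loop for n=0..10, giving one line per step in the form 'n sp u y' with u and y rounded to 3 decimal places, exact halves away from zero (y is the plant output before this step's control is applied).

0 1 1.500 0.000
1 1 0.438 0.375
2 1 1.073 0.409
3 1 1.123 0.596
4 1 1.269 0.758
5 1 1.304 0.923
6 1 1.296 1.065
7 1 1.238 1.176
8 1 1.150 1.250
9 1 1.043 1.288
10 1 0.932 1.291

(exact arithmetic carried between steps; '≈' marks a value shown rounded to 6 d.p. or computed from one; I and e_prev carry over from the previous line; the table rounds u and y to 3 d.p., halves away from zero)
n=0: y=0, sp=1, e=sp−y=1; I=1, D=e−e_prev=1; u=0·1+1/2·1+1·1=1.5; next y=4/5·0+1/4·1.5=0.375
n=1: y=0.375, sp=1, e=sp−y=0.625; I=1.625, D=e−e_prev=-0.375; u=0·0.625+1/2·1.625+1·(-0.375)=0.4375; next y=4/5·0.375+1/4·0.4375=0.409375
n=2: y=0.409375, sp=1, e=sp−y=0.590625; I=2.215625, D=e−e_prev=-0.034375; u=0·0.590625+1/2·2.215625+1·(-0.034375)≈1.073438; next y=4/5·0.409375+1/4·1.073438≈0.595859
n=3: y≈0.595859, sp=1, e=sp−y≈0.404141; I≈2.619766, D=e−e_prev≈-0.186484; u=0·0.404141+1/2·2.619766+1·(-0.186484)≈1.123398; next y=4/5·0.595859+1/4·1.123398≈0.757537
n=4: y≈0.757537, sp=1, e=sp−y≈0.242463; I≈2.862229, D=e−e_prev≈-0.161678; u=0·0.242463+1/2·2.862229+1·(-0.161678)≈1.269437; next y=4/5·0.757537+1/4·1.269437≈0.923389
n=5: y≈0.923389, sp=1, e=sp−y≈0.076611; I≈2.938840, D=e−e_prev≈-0.165852; u=0·0.076611+1/2·2.938840+1·(-0.165852)≈1.303568; next y=4/5·0.923389+1/4·1.303568≈1.064603
n=6: y≈1.064603, sp=1, e=sp−y≈-0.064603; I≈2.874237, D=e−e_prev≈-0.141214; u=0·(-0.064603)+1/2·2.874237+1·(-0.141214)≈1.295904; next y=4/5·1.064603+1/4·1.295904≈1.175658
n=7: y≈1.175658, sp=1, e=sp−y≈-0.175658; I≈2.698578, D=e−e_prev≈-0.111055; u=0·(-0.175658)+1/2·2.698578+1·(-0.111055)≈1.238234; next y=4/5·1.175658+1/4·1.238234≈1.250085
n=8: y≈1.250085, sp=1, e=sp−y≈-0.250085; I≈2.448493, D=e−e_prev≈-0.074427; u=0·(-0.250085)+1/2·2.448493+1·(-0.074427)≈1.149820; next y=4/5·1.250085+1/4·1.149820≈1.287523
n=9: y≈1.287523, sp=1, e=sp−y≈-0.287523; I≈2.160970, D=e−e_prev≈-0.037438; u=0·(-0.287523)+1/2·2.160970+1·(-0.037438)≈1.043047; next y=4/5·1.287523+1/4·1.043047≈1.290780
n=10: y≈1.290780, sp=1, e=sp−y≈-0.290780; I≈1.870190, D=e−e_prev≈-0.003257; u=0·(-0.290780)+1/2·1.870190+1·(-0.003257)≈0.931838; next y=4/5·1.290780+1/4·0.931838≈1.265584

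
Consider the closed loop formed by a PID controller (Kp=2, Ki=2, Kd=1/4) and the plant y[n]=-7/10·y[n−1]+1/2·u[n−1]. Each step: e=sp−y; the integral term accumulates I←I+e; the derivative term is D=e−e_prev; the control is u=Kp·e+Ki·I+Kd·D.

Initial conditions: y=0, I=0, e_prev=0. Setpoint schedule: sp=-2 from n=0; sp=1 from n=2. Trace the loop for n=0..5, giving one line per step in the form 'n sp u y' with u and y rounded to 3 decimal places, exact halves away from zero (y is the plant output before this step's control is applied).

(exact arithmetic carried between steps; '≈' marks a value shown rounded to 6 d.p. or computed from one; I and e_prev carry over from the previous line; the table rounds u and y to 3 d.p., halves away from zero)
n=0: y=0, sp=-2, e=sp−y=-2; I=-2, D=e−e_prev=-2; u=2·(-2)+2·(-2)+1/4·(-2)=-8.5; next y=-7/10·0+1/2·(-8.5)=-4.25
n=1: y=-4.25, sp=-2, e=sp−y=2.25; I=0.25, D=e−e_prev=4.25; u=2·2.25+2·0.25+1/4·4.25=6.0625; next y=-7/10·(-4.25)+1/2·6.0625=6.00625
n=2: y=6.00625, sp=1, e=sp−y=-5.00625; I=-4.75625, D=e−e_prev=-7.25625; u=2·(-5.00625)+2·(-4.75625)+1/4·(-7.25625)≈-21.339063; next y=-7/10·6.00625+1/2·(-21.339063)≈-14.873906
n=3: y≈-14.873906, sp=1, e=sp−y≈15.873906; I≈11.117656, D=e−e_prev≈20.880156; u=2·15.873906+2·11.117656+1/4·20.880156≈59.203164; next y=-7/10·(-14.873906)+1/2·59.203164≈40.013316
n=4: y≈40.013316, sp=1, e=sp−y≈-39.013316; I≈-27.895660, D=e−e_prev≈-54.887223; u=2·(-39.013316)+2·(-27.895660)+1/4·(-54.887223)≈-147.539759; next y=-7/10·40.013316+1/2·(-147.539759)≈-101.779201
n=5: y≈-101.779201, sp=1, e=sp−y≈102.779201; I≈74.883541, D=e−e_prev≈141.792517; u=2·102.779201+2·74.883541+1/4·141.792517≈390.773613; next y=-7/10·(-101.779201)+1/2·390.773613≈266.632247

0 -2 -8.500 0.000
1 -2 6.063 -4.250
2 1 -21.339 6.006
3 1 59.203 -14.874
4 1 -147.540 40.013
5 1 390.774 -101.779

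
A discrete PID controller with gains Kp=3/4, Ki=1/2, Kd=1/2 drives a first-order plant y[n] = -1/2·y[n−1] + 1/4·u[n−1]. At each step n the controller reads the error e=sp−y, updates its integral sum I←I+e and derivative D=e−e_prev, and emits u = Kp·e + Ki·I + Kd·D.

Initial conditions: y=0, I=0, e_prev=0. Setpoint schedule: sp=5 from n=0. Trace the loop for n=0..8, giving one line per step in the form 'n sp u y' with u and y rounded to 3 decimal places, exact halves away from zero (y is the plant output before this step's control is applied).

(exact arithmetic carried between steps; '≈' marks a value shown rounded to 6 d.p. or computed from one; I and e_prev carry over from the previous line; the table rounds u and y to 3 d.p., halves away from zero)
n=0: y=0, sp=5, e=sp−y=5; I=5, D=e−e_prev=5; u=3/4·5+1/2·5+1/2·5=8.75; next y=-1/2·0+1/4·8.75=2.1875
n=1: y=2.1875, sp=5, e=sp−y=2.8125; I=7.8125, D=e−e_prev=-2.1875; u=3/4·2.8125+1/2·7.8125+1/2·(-2.1875)=4.921875; next y=-1/2·2.1875+1/4·4.921875≈0.136719
n=2: y≈0.136719, sp=5, e=sp−y≈4.863281; I≈12.675781, D=e−e_prev≈2.050781; u=3/4·4.863281+1/2·12.675781+1/2·2.050781≈11.010742; next y=-1/2·0.136719+1/4·11.010742≈2.684326
n=3: y≈2.684326, sp=5, e=sp−y≈2.315674; I≈14.991455, D=e−e_prev≈-2.547607; u=3/4·2.315674+1/2·14.991455+1/2·(-2.547607)≈7.958679; next y=-1/2·2.684326+1/4·7.958679≈0.647507
n=4: y≈0.647507, sp=5, e=sp−y≈4.352493; I≈19.343948, D=e−e_prev≈2.036819; u=3/4·4.352493+1/2·19.343948+1/2·2.036819≈13.954754; next y=-1/2·0.647507+1/4·13.954754≈3.164935
n=5: y≈3.164935, sp=5, e=sp−y≈1.835065; I≈21.179013, D=e−e_prev≈-2.517428; u=3/4·1.835065+1/2·21.179013+1/2·(-2.517428)≈10.707091; next y=-1/2·3.164935+1/4·10.707091≈1.094305
n=6: y≈1.094305, sp=5, e=sp−y≈3.905695; I≈25.084708, D=e−e_prev≈2.070630; u=3/4·3.905695+1/2·25.084708+1/2·2.070630≈16.506940; next y=-1/2·1.094305+1/4·16.506940≈3.579582
n=7: y≈3.579582, sp=5, e=sp−y≈1.420418; I≈26.505126, D=e−e_prev≈-2.485277; u=3/4·1.420418+1/2·26.505126+1/2·(-2.485277)≈13.075237; next y=-1/2·3.579582+1/4·13.075237≈1.479018
n=8: y≈1.479018, sp=5, e=sp−y≈3.520982; I≈30.026107, D=e−e_prev≈2.100564; u=3/4·3.520982+1/2·30.026107+1/2·2.100564≈18.704072; next y=-1/2·1.479018+1/4·18.704072≈3.936509

0 5 8.750 0.000
1 5 4.922 2.188
2 5 11.011 0.137
3 5 7.959 2.684
4 5 13.955 0.648
5 5 10.707 3.165
6 5 16.507 1.094
7 5 13.075 3.580
8 5 18.704 1.479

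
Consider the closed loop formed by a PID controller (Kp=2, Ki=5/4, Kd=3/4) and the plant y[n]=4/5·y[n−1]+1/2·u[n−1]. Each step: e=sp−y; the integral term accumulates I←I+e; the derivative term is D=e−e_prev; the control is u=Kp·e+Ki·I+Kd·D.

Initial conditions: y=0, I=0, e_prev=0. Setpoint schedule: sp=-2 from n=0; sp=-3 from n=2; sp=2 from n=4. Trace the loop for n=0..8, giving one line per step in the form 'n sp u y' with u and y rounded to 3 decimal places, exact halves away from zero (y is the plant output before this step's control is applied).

0 -2 -8.000 0.000
1 -2 7.000 -4.000
2 -3 -14.700 0.300
3 -3 14.790 -7.110
4 2 -0.898 1.707
5 2 5.493 0.917
6 2 -3.998 3.480
7 2 6.854 0.785
8 2 -6.729 4.055

(exact arithmetic carried between steps; '≈' marks a value shown rounded to 6 d.p. or computed from one; I and e_prev carry over from the previous line; the table rounds u and y to 3 d.p., halves away from zero)
n=0: y=0, sp=-2, e=sp−y=-2; I=-2, D=e−e_prev=-2; u=2·(-2)+5/4·(-2)+3/4·(-2)=-8; next y=4/5·0+1/2·(-8)=-4
n=1: y=-4, sp=-2, e=sp−y=2; I=0, D=e−e_prev=4; u=2·2+5/4·0+3/4·4=7; next y=4/5·(-4)+1/2·7=0.3
n=2: y=0.3, sp=-3, e=sp−y=-3.3; I=-3.3, D=e−e_prev=-5.3; u=2·(-3.3)+5/4·(-3.3)+3/4·(-5.3)=-14.7; next y=4/5·0.3+1/2·(-14.7)=-7.11
n=3: y=-7.11, sp=-3, e=sp−y=4.11; I=0.81, D=e−e_prev=7.41; u=2·4.11+5/4·0.81+3/4·7.41=14.79; next y=4/5·(-7.11)+1/2·14.79=1.707
n=4: y=1.707, sp=2, e=sp−y=0.293; I=1.103, D=e−e_prev=-3.817; u=2·0.293+5/4·1.103+3/4·(-3.817)=-0.898; next y=4/5·1.707+1/2·(-0.898)=0.9166
n=5: y=0.9166, sp=2, e=sp−y=1.0834; I=2.1864, D=e−e_prev=0.7904; u=2·1.0834+5/4·2.1864+3/4·0.7904=5.4926; next y=4/5·0.9166+1/2·5.4926=3.47958
n=6: y=3.47958, sp=2, e=sp−y=-1.47958; I=0.70682, D=e−e_prev=-2.56298; u=2·(-1.47958)+5/4·0.70682+3/4·(-2.56298)=-3.99787; next y=4/5·3.47958+1/2·(-3.99787)=0.784729
n=7: y=0.784729, sp=2, e=sp−y=1.215271; I=1.922091, D=e−e_prev=2.694851; u=2·1.215271+5/4·1.922091+3/4·2.694851=6.854294; next y=4/5·0.784729+1/2·6.854294≈4.054930
n=8: y≈4.054930, sp=2, e=sp−y≈-2.054930; I≈-0.132839, D=e−e_prev≈-3.270201; u=2·(-2.054930)+5/4·(-0.132839)+3/4·(-3.270201)≈-6.728560; next y=4/5·4.054930+1/2·(-6.728560)≈-0.120336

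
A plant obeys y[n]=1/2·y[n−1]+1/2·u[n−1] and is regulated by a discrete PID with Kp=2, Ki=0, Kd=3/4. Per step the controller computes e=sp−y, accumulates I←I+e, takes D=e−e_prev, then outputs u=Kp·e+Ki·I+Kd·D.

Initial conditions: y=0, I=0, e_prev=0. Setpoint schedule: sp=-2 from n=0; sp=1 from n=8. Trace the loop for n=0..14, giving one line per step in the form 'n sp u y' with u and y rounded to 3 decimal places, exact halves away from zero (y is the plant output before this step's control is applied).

(exact arithmetic carried between steps; '≈' marks a value shown rounded to 6 d.p. or computed from one; I and e_prev carry over from the previous line; the table rounds u and y to 3 d.p., halves away from zero)
n=0: y=0, sp=-2, e=sp−y=-2; I=-2, D=e−e_prev=-2; u=2·(-2)+0·(-2)+3/4·(-2)=-5.5; next y=1/2·0+1/2·(-5.5)=-2.75
n=1: y=-2.75, sp=-2, e=sp−y=0.75; I=-1.25, D=e−e_prev=2.75; u=2·0.75+0·(-1.25)+3/4·2.75=3.5625; next y=1/2·(-2.75)+1/2·3.5625=0.40625
n=2: y=0.40625, sp=-2, e=sp−y=-2.40625; I=-3.65625, D=e−e_prev=-3.15625; u=2·(-2.40625)+0·(-3.65625)+3/4·(-3.15625)≈-7.179688; next y=1/2·0.40625+1/2·(-7.179688)≈-3.386719
n=3: y≈-3.386719, sp=-2, e=sp−y≈1.386719; I≈-2.269531, D=e−e_prev≈3.792969; u=2·1.386719+0·(-2.269531)+3/4·3.792969≈5.618164; next y=1/2·(-3.386719)+1/2·5.618164≈1.115723
n=4: y≈1.115723, sp=-2, e=sp−y≈-3.115723; I≈-5.385254, D=e−e_prev≈-4.502441; u=2·(-3.115723)+0·(-5.385254)+3/4·(-4.502441)≈-9.608276; next y=1/2·1.115723+1/2·(-9.608276)≈-4.246277
n=5: y≈-4.246277, sp=-2, e=sp−y≈2.246277; I≈-3.138977, D=e−e_prev≈5.362000; u=2·2.246277+0·(-3.138977)+3/4·5.362000≈8.514053; next y=1/2·(-4.246277)+1/2·8.514053≈2.133888
n=6: y≈2.133888, sp=-2, e=sp−y≈-4.133888; I≈-7.272865, D=e−e_prev≈-6.380165; u=2·(-4.133888)+0·(-7.272865)+3/4·(-6.380165)≈-13.052900; next y=1/2·2.133888+1/2·(-13.052900)≈-5.459506
n=7: y≈-5.459506, sp=-2, e=sp−y≈3.459506; I≈-3.813359, D=e−e_prev≈7.593394; u=2·3.459506+0·(-3.813359)+3/4·7.593394≈12.614058; next y=1/2·(-5.459506)+1/2·12.614058≈3.577276
n=8: y≈3.577276, sp=1, e=sp−y≈-2.577276; I≈-6.390635, D=e−e_prev≈-6.036782; u=2·(-2.577276)+0·(-6.390635)+3/4·(-6.036782)≈-9.682138; next y=1/2·3.577276+1/2·(-9.682138)≈-3.052431
n=9: y≈-3.052431, sp=1, e=sp−y≈4.052431; I≈-2.338204, D=e−e_prev≈6.629707; u=2·4.052431+0·(-2.338204)+3/4·6.629707≈13.077143; next y=1/2·(-3.052431)+1/2·13.077143≈5.012356
n=10: y≈5.012356, sp=1, e=sp−y≈-4.012356; I≈-6.350560, D=e−e_prev≈-8.064787; u=2·(-4.012356)+0·(-6.350560)+3/4·(-8.064787)≈-14.073302; next y=1/2·5.012356+1/2·(-14.073302)≈-4.530473
n=11: y≈-4.530473, sp=1, e=sp−y≈5.530473; I≈-0.820087, D=e−e_prev≈9.542829; u=2·5.530473+0·(-0.820087)+3/4·9.542829≈18.218067; next y=1/2·(-4.530473)+1/2·18.218067≈6.843797
n=12: y≈6.843797, sp=1, e=sp−y≈-5.843797; I≈-6.663884, D=e−e_prev≈-11.374270; u=2·(-5.843797)+0·(-6.663884)+3/4·(-11.374270)≈-20.218297; next y=1/2·6.843797+1/2·(-20.218297)≈-6.687250
n=13: y≈-6.687250, sp=1, e=sp−y≈7.687250; I≈1.023366, D=e−e_prev≈13.531047; u=2·7.687250+0·1.023366+3/4·13.531047≈25.522785; next y=1/2·(-6.687250)+1/2·25.522785≈9.417768
n=14: y≈9.417768, sp=1, e=sp−y≈-8.417768; I≈-7.394402, D=e−e_prev≈-16.105018; u=2·(-8.417768)+0·(-7.394402)+3/4·(-16.105018)≈-28.914298; next y=1/2·9.417768+1/2·(-28.914298)≈-9.748265

0 -2 -5.500 0.000
1 -2 3.563 -2.750
2 -2 -7.180 0.406
3 -2 5.618 -3.387
4 -2 -9.608 1.116
5 -2 8.514 -4.246
6 -2 -13.053 2.134
7 -2 12.614 -5.460
8 1 -9.682 3.577
9 1 13.077 -3.052
10 1 -14.073 5.012
11 1 18.218 -4.530
12 1 -20.218 6.844
13 1 25.523 -6.687
14 1 -28.914 9.418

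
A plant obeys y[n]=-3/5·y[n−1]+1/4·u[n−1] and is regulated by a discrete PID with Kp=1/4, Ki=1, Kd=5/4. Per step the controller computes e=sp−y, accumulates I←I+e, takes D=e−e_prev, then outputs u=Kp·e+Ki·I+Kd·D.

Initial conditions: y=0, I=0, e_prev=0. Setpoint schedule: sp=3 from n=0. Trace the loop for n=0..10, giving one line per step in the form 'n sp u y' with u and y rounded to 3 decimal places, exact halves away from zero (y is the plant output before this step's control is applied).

0 3 7.500 0.000
1 3 2.063 1.875
2 3 11.742 -0.609
3 3 2.470 3.301
4 3 18.718 -1.363
5 3 0.099 5.497
6 3 28.105 -3.274
7 3 -7.246 8.991
8 3 42.585 -7.206
9 3 -22.893 14.970
10 3 67.043 -14.705

(exact arithmetic carried between steps; '≈' marks a value shown rounded to 6 d.p. or computed from one; I and e_prev carry over from the previous line; the table rounds u and y to 3 d.p., halves away from zero)
n=0: y=0, sp=3, e=sp−y=3; I=3, D=e−e_prev=3; u=1/4·3+1·3+5/4·3=7.5; next y=-3/5·0+1/4·7.5=1.875
n=1: y=1.875, sp=3, e=sp−y=1.125; I=4.125, D=e−e_prev=-1.875; u=1/4·1.125+1·4.125+5/4·(-1.875)=2.0625; next y=-3/5·1.875+1/4·2.0625=-0.609375
n=2: y=-0.609375, sp=3, e=sp−y=3.609375; I=7.734375, D=e−e_prev=2.484375; u=1/4·3.609375+1·7.734375+5/4·2.484375≈11.742188; next y=-3/5·(-0.609375)+1/4·11.742188≈3.301172
n=3: y≈3.301172, sp=3, e=sp−y≈-0.301172; I≈7.433203, D=e−e_prev≈-3.910547; u=1/4·(-0.301172)+1·7.433203+5/4·(-3.910547)≈2.469727; next y=-3/5·3.301172+1/4·2.469727≈-1.363271
n=4: y≈-1.363271, sp=3, e=sp−y≈4.363271; I≈11.796475, D=e−e_prev≈4.664443; u=1/4·4.363271+1·11.796475+5/4·4.664443≈18.717847; next y=-3/5·(-1.363271)+1/4·18.717847≈5.497425
n=5: y≈5.497425, sp=3, e=sp−y≈-2.497425; I≈9.299050, D=e−e_prev≈-6.860696; u=1/4·(-2.497425)+1·9.299050+5/4·(-6.860696)≈0.098824; next y=-3/5·5.497425+1/4·0.098824≈-3.273749
n=6: y≈-3.273749, sp=3, e=sp−y≈6.273749; I≈15.572799, D=e−e_prev≈8.771173; u=1/4·6.273749+1·15.572799+5/4·8.771173≈28.105203; next y=-3/5·(-3.273749)+1/4·28.105203≈8.990550
n=7: y≈8.990550, sp=3, e=sp−y≈-5.990550; I≈9.582249, D=e−e_prev≈-12.264299; u=1/4·(-5.990550)+1·9.582249+5/4·(-12.264299)≈-7.245762; next y=-3/5·8.990550+1/4·(-7.245762)≈-7.205770
n=8: y≈-7.205770, sp=3, e=sp−y≈10.205770; I≈19.788019, D=e−e_prev≈16.196320; u=1/4·10.205770+1·19.788019+5/4·16.196320≈42.584862; next y=-3/5·(-7.205770)+1/4·42.584862≈14.969678
n=9: y≈14.969678, sp=3, e=sp−y≈-11.969678; I≈7.818341, D=e−e_prev≈-22.175448; u=1/4·(-11.969678)+1·7.818341+5/4·(-22.175448)≈-22.893388; next y=-3/5·14.969678+1/4·(-22.893388)≈-14.705154
n=10: y≈-14.705154, sp=3, e=sp−y≈17.705154; I≈25.523495, D=e−e_prev≈29.674832; u=1/4·17.705154+1·25.523495+5/4·29.674832≈67.043323; next y=-3/5·(-14.705154)+1/4·67.043323≈25.583923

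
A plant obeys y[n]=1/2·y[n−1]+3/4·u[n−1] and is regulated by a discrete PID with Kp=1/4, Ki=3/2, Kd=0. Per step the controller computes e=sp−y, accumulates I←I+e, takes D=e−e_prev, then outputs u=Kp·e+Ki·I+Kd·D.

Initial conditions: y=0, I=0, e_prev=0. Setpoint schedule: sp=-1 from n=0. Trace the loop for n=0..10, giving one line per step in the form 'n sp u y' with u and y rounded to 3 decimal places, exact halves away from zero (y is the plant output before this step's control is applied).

(exact arithmetic carried between steps; '≈' marks a value shown rounded to 6 d.p. or computed from one; I and e_prev carry over from the previous line; the table rounds u and y to 3 d.p., halves away from zero)
n=0: y=0, sp=-1, e=sp−y=-1; I=-1, D=e−e_prev=-1; u=1/4·(-1)+3/2·(-1)+0·(-1)=-1.75; next y=1/2·0+3/4·(-1.75)=-1.3125
n=1: y=-1.3125, sp=-1, e=sp−y=0.3125; I=-0.6875, D=e−e_prev=1.3125; u=1/4·0.3125+3/2·(-0.6875)+0·1.3125=-0.953125; next y=1/2·(-1.3125)+3/4·(-0.953125)≈-1.371094
n=2: y≈-1.371094, sp=-1, e=sp−y≈0.371094; I≈-0.316406, D=e−e_prev≈0.058594; u=1/4·0.371094+3/2·(-0.316406)+0·0.058594≈-0.381836; next y=1/2·(-1.371094)+3/4·(-0.381836)≈-0.971924
n=3: y≈-0.971924, sp=-1, e=sp−y≈-0.028076; I≈-0.344482, D=e−e_prev≈-0.399170; u=1/4·(-0.028076)+3/2·(-0.344482)+0·(-0.399170)≈-0.523743; next y=1/2·(-0.971924)+3/4·(-0.523743)≈-0.878769
n=4: y≈-0.878769, sp=-1, e=sp−y≈-0.121231; I≈-0.465714, D=e−e_prev≈-0.093155; u=1/4·(-0.121231)+3/2·(-0.465714)+0·(-0.093155)≈-0.728878; next y=1/2·(-0.878769)+3/4·(-0.728878)≈-0.986043
n=5: y≈-0.986043, sp=-1, e=sp−y≈-0.013957; I≈-0.479671, D=e−e_prev≈0.107274; u=1/4·(-0.013957)+3/2·(-0.479671)+0·0.107274≈-0.722995; next y=1/2·(-0.986043)+3/4·(-0.722995)≈-1.035268
n=6: y≈-1.035268, sp=-1, e=sp−y≈0.035268; I≈-0.444403, D=e−e_prev≈0.049225; u=1/4·0.035268+3/2·(-0.444403)+0·0.049225≈-0.657787; next y=1/2·(-1.035268)+3/4·(-0.657787)≈-1.010974
n=7: y≈-1.010974, sp=-1, e=sp−y≈0.010974; I≈-0.433428, D=e−e_prev≈-0.024293; u=1/4·0.010974+3/2·(-0.433428)+0·(-0.024293)≈-0.647399; next y=1/2·(-1.010974)+3/4·(-0.647399)≈-0.991036
n=8: y≈-0.991036, sp=-1, e=sp−y≈-0.008964; I≈-0.442392, D=e−e_prev≈-0.019938; u=1/4·(-0.008964)+3/2·(-0.442392)+0·(-0.019938)≈-0.665829; next y=1/2·(-0.991036)+3/4·(-0.665829)≈-0.994890
n=9: y≈-0.994890, sp=-1, e=sp−y≈-0.005110; I≈-0.447502, D=e−e_prev≈0.003853; u=1/4·(-0.005110)+3/2·(-0.447502)+0·0.003853≈-0.672531; next y=1/2·(-0.994890)+3/4·(-0.672531)≈-1.001843
n=10: y≈-1.001843, sp=-1, e=sp−y≈0.001843; I≈-0.445659, D=e−e_prev≈0.006953; u=1/4·0.001843+3/2·(-0.445659)+0·0.006953≈-0.668028; next y=1/2·(-1.001843)+3/4·(-0.668028)≈-1.001942

0 -1 -1.750 0.000
1 -1 -0.953 -1.313
2 -1 -0.382 -1.371
3 -1 -0.524 -0.972
4 -1 -0.729 -0.879
5 -1 -0.723 -0.986
6 -1 -0.658 -1.035
7 -1 -0.647 -1.011
8 -1 -0.666 -0.991
9 -1 -0.673 -0.995
10 -1 -0.668 -1.002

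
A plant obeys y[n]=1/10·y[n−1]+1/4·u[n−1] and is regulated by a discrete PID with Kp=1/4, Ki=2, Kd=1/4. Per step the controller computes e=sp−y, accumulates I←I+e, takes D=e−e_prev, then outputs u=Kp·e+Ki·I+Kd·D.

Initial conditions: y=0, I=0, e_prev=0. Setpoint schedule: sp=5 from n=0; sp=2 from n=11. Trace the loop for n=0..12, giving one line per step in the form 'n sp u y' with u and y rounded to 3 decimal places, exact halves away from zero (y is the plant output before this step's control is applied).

0 5 12.500 0.000
1 5 13.438 3.125
2 5 16.602 3.672
3 5 17.280 4.518
4 5 17.821 4.772
5 5 17.939 4.932
6 5 18.001 4.978
7 5 18.006 4.998
8 5 18.007 5.001
9 5 18.004 5.002
10 5 18.002 5.001
11 2 10.501 5.001
12 2 9.938 3.125

(exact arithmetic carried between steps; '≈' marks a value shown rounded to 6 d.p. or computed from one; I and e_prev carry over from the previous line; the table rounds u and y to 3 d.p., halves away from zero)
n=0: y=0, sp=5, e=sp−y=5; I=5, D=e−e_prev=5; u=1/4·5+2·5+1/4·5=12.5; next y=1/10·0+1/4·12.5=3.125
n=1: y=3.125, sp=5, e=sp−y=1.875; I=6.875, D=e−e_prev=-3.125; u=1/4·1.875+2·6.875+1/4·(-3.125)=13.4375; next y=1/10·3.125+1/4·13.4375=3.671875
n=2: y=3.671875, sp=5, e=sp−y=1.328125; I=8.203125, D=e−e_prev=-0.546875; u=1/4·1.328125+2·8.203125+1/4·(-0.546875)≈16.601563; next y=1/10·3.671875+1/4·16.601563≈4.517578
n=3: y≈4.517578, sp=5, e=sp−y≈0.482422; I≈8.685547, D=e−e_prev≈-0.845703; u=1/4·0.482422+2·8.685547+1/4·(-0.845703)≈17.280273; next y=1/10·4.517578+1/4·17.280273≈4.771826
n=4: y≈4.771826, sp=5, e=sp−y≈0.228174; I≈8.913721, D=e−e_prev≈-0.254248; u=1/4·0.228174+2·8.913721+1/4·(-0.254248)≈17.820923; next y=1/10·4.771826+1/4·17.820923≈4.932413
n=5: y≈4.932413, sp=5, e=sp−y≈0.067587; I≈8.981307, D=e−e_prev≈-0.160587; u=1/4·0.067587+2·8.981307+1/4·(-0.160587)≈17.939365; next y=1/10·4.932413+1/4·17.939365≈4.978082
n=6: y≈4.978082, sp=5, e=sp−y≈0.021918; I≈9.003225, D=e−e_prev≈-0.045669; u=1/4·0.021918+2·9.003225+1/4·(-0.045669)≈18.000512; next y=1/10·4.978082+1/4·18.000512≈4.997936
n=7: y≈4.997936, sp=5, e=sp−y≈0.002064; I≈9.005289, D=e−e_prev≈-0.019854; u=1/4·0.002064+2·9.005289+1/4·(-0.019854)≈18.006130; next y=1/10·4.997936+1/4·18.006130≈5.001326
n=8: y≈5.001326, sp=5, e=sp−y≈-0.001326; I≈9.003963, D=e−e_prev≈-0.003390; u=1/4·(-0.001326)+2·9.003963+1/4·(-0.003390)≈18.006746; next y=1/10·5.001326+1/4·18.006746≈5.001819
n=9: y≈5.001819, sp=5, e=sp−y≈-0.001819; I≈9.002143, D=e−e_prev≈-0.000493; u=1/4·(-0.001819)+2·9.002143+1/4·(-0.000493)≈18.003709; next y=1/10·5.001819+1/4·18.003709≈5.001109
n=10: y≈5.001109, sp=5, e=sp−y≈-0.001109; I≈9.001034, D=e−e_prev≈0.000710; u=1/4·(-0.001109)+2·9.001034+1/4·0.000710≈18.001969; next y=1/10·5.001109+1/4·18.001969≈5.000603
n=11: y≈5.000603, sp=2, e=sp−y≈-3.000603; I≈6.000431, D=e−e_prev≈-2.999494; u=1/4·(-3.000603)+2·6.000431+1/4·(-2.999494)≈10.500838; next y=1/10·5.000603+1/4·10.500838≈3.125270
n=12: y≈3.125270, sp=2, e=sp−y≈-1.125270; I≈4.875161, D=e−e_prev≈1.875333; u=1/4·(-1.125270)+2·4.875161+1/4·1.875333≈9.937839; next y=1/10·3.125270+1/4·9.937839≈2.796987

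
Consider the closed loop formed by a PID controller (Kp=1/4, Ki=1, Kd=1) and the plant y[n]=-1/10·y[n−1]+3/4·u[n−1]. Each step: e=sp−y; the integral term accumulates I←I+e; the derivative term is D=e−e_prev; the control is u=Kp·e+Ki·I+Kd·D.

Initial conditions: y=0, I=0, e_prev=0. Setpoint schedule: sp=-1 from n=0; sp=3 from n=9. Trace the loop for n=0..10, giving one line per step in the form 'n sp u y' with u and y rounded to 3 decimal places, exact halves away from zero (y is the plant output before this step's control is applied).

0 -1 -2.250 0.000
1 -1 1.547 -1.688
2 -1 -6.240 1.329
3 -1 8.267 -4.813
4 -1 -19.924 6.681
5 -1 34.047 -15.611
6 -1 -69.726 27.096
7 -1 129.611 -55.004
8 -1 -253.339 102.709
9 3 491.379 -200.275
10 3 -937.214 388.562

(exact arithmetic carried between steps; '≈' marks a value shown rounded to 6 d.p. or computed from one; I and e_prev carry over from the previous line; the table rounds u and y to 3 d.p., halves away from zero)
n=0: y=0, sp=-1, e=sp−y=-1; I=-1, D=e−e_prev=-1; u=1/4·(-1)+1·(-1)+1·(-1)=-2.25; next y=-1/10·0+3/4·(-2.25)=-1.6875
n=1: y=-1.6875, sp=-1, e=sp−y=0.6875; I=-0.3125, D=e−e_prev=1.6875; u=1/4·0.6875+1·(-0.3125)+1·1.6875=1.546875; next y=-1/10·(-1.6875)+3/4·1.546875≈1.328906
n=2: y≈1.328906, sp=-1, e=sp−y≈-2.328906; I≈-2.641406, D=e−e_prev≈-3.016406; u=1/4·(-2.328906)+1·(-2.641406)+1·(-3.016406)≈-6.240039; next y=-1/10·1.328906+3/4·(-6.240039)≈-4.812920
n=3: y≈-4.812920, sp=-1, e=sp−y≈3.812920; I≈1.171514, D=e−e_prev≈6.141826; u=1/4·3.812920+1·1.171514+1·6.141826≈8.266570; next y=-1/10·(-4.812920)+3/4·8.266570≈6.681219
n=4: y≈6.681219, sp=-1, e=sp−y≈-7.681219; I≈-6.509706, D=e−e_prev≈-11.494139; u=1/4·(-7.681219)+1·(-6.509706)+1·(-11.494139)≈-19.924150; next y=-1/10·6.681219+3/4·(-19.924150)≈-15.611234
n=5: y≈-15.611234, sp=-1, e=sp−y≈14.611234; I≈8.101529, D=e−e_prev≈22.292454; u=1/4·14.611234+1·8.101529+1·22.292454≈34.046791; next y=-1/10·(-15.611234)+3/4·34.046791≈27.096217
n=6: y≈27.096217, sp=-1, e=sp−y≈-28.096217; I≈-19.994688, D=e−e_prev≈-42.707451; u=1/4·(-28.096217)+1·(-19.994688)+1·(-42.707451)≈-69.726193; next y=-1/10·27.096217+3/4·(-69.726193)≈-55.004266
n=7: y≈-55.004266, sp=-1, e=sp−y≈54.004266; I≈34.009578, D=e−e_prev≈82.100483; u=1/4·54.004266+1·34.009578+1·82.100483≈129.611128; next y=-1/10·(-55.004266)+3/4·129.611128≈102.708773
n=8: y≈102.708773, sp=-1, e=sp−y≈-103.708773; I≈-69.699194, D=e−e_prev≈-157.713039; u=1/4·(-103.708773)+1·(-69.699194)+1·(-157.713039)≈-253.339426; next y=-1/10·102.708773+3/4·(-253.339426)≈-200.275447
n=9: y≈-200.275447, sp=3, e=sp−y≈203.275447; I≈133.576253, D=e−e_prev≈306.984219; u=1/4·203.275447+1·133.576253+1·306.984219≈491.379334; next y=-1/10·(-200.275447)+3/4·491.379334≈388.562045
n=10: y≈388.562045, sp=3, e=sp−y≈-385.562045; I≈-251.985792, D=e−e_prev≈-588.837492; u=1/4·(-385.562045)+1·(-251.985792)+1·(-588.837492)≈-937.213796; next y=-1/10·388.562045+3/4·(-937.213796)≈-741.766551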